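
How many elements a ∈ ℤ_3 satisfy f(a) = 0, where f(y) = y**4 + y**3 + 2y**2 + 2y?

3

Evaluate at each of the 3 elements of ℤ_3:
f(0) = 0 → root; f(1) = 0 → root; f(2) = 0 → root.
Roots: {0, 1, 2}.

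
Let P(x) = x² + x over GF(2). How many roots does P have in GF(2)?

Evaluate at each of the 2 elements of GF(2):
P(0) = 0 → root; P(1) = 0 → root.
Roots: {0, 1}.

2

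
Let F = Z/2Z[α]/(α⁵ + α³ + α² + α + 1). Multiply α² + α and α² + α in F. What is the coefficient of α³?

0

Multiply in Z/2Z[α]: (α² + α)·(α² + α) = α⁴ + α².
Reduced: α⁴ + α².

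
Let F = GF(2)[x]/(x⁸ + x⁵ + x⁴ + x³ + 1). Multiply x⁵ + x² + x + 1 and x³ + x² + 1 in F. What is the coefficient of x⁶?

0

Multiply in GF(2)[x]: (x⁵ + x² + x + 1)·(x³ + x² + 1) = x⁸ + x⁷ + x + 1.
Reduce using x⁸ ≡ x⁵ + x⁴ + x³ + 1 (mod x⁸ + x⁵ + x⁴ + x³ + 1).
Reduced: x⁷ + x⁵ + x⁴ + x³ + x.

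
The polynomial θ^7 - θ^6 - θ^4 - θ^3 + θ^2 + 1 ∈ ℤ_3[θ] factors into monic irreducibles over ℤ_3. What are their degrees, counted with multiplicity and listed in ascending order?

1, 1, 1, 2, 2

Write g(θ) = θ^7 - θ^6 - θ^4 - θ^3 + θ^2 + 1.
Roots in ℤ_3: g(0) = 1; g(1) = 0 → root; g(2) = 0 → root.
Linear factors from roots: (θ - 1), (θ + 1).
Complete factorization: g(θ) = (θ - 1)·(θ + 1)^2·(θ^2 + 1)·(θ^2 + θ - 1).
Factor degrees with multiplicity: 1 + 1 + 1 + 2 + 2 = 7.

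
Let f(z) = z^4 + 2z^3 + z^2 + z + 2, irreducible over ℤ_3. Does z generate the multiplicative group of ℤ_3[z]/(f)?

Yes

|GF(3^4)^×| = 3^4 − 1 = 80. Prime factorization: 80 = 2^4·5.
f is primitive ⇔ z has order 80 in GF(3)[z]/(f), i.e. z^(80/q) ≠ 1 for each prime q | 80.
z^(40) mod f = 2.
z^(16) mod f = z^3 + 1.
None equal 1, so z has full order 80; f is primitive.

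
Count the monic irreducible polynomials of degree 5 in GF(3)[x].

48

x^(3^5) − x is the product of all monic irreducibles of degree dividing 5; Möbius inversion gives N = (1/5) Σ μ(5/d)·3^d.
Divisors of 5: 1, 5; μ(5/d) for each: -1, 1.
Σ = − 3^1 + 3^5 = 240.
N = 240/5 = 48.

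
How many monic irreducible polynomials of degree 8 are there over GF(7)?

720300

By the necklace-counting formula, N_7(8) = (1/8) Σ_{d|8} μ(8/d)·7^d.
Divisors of 8: 1, 2, 4, 8; μ(8/d) for each: 0, 0, -1, 1.
Σ = − 7^4 + 7^8 = 5762400.
N = 5762400/8 = 720300.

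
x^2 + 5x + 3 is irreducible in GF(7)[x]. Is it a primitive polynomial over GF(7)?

Yes

Write f(x) = x^2 + 5x + 3.
|GF(7^2)^×| = 7^2 − 1 = 48. Prime factorization: 48 = 2^4·3.
f is primitive ⇔ x has order 48 in GF(7)[x]/(f), i.e. x^(48/q) ≠ 1 for each prime q | 48.
x^(24) mod f = 6.
x^(16) mod f = 2.
None equal 1, so x has full order 48; f is primitive.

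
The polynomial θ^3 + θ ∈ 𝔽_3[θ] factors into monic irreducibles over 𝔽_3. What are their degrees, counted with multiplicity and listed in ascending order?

1, 2

Write f(θ) = θ^3 + θ.
Roots in 𝔽_3: f(0) = 0 → root; f(1) = 2; f(2) = 1.
Linear factors from roots: (θ).
Complete factorization: f(θ) = (θ)·(θ^2 + 1).
Factor degrees with multiplicity: 1 + 2 = 3.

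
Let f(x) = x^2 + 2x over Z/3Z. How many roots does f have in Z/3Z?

2

Evaluate at each of the 3 elements of Z/3Z:
f(0) = 0 → root; f(1) = 0 → root; f(2) = 2.
Roots: {0, 1}.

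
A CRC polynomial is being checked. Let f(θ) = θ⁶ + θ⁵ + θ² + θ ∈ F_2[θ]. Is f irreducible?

Check for roots in F_2: f(0) = 0 → root; f(1) = 0 → root.
f(0) = 0, so (θ) divides f(θ); f is reducible.

No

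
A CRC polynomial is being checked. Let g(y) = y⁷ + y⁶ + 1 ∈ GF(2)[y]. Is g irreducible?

Check for roots in GF(2): g(0) = 1; g(1) = 1.
No roots, so no linear factors.
Monic irreducibles of degree 2 over GF(2): y² + y + 1.
None of them divide g (all give nonzero remainder).
Monic irreducibles of degree 3 over GF(2): y³ + y + 1, y³ + y² + 1.
None of them divide g (all give nonzero remainder).
No irreducible factor of degree ≤ 3 exists, so g is irreducible over GF(2).

Yes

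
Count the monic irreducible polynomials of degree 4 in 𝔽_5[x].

By the necklace-counting formula, N_5(4) = (1/4) Σ_{d|4} μ(4/d)·5^d.
Divisors of 4: 1, 2, 4; μ(4/d) for each: 0, -1, 1.
Σ = − 5^2 + 5^4 = 600.
N = 600/4 = 150.

150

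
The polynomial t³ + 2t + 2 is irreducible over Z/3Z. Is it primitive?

No

Write f(t) = t³ + 2t + 2.
|GF(3^3)^×| = 3^3 − 1 = 26. Prime factorization: 26 = 2·13.
f is primitive ⇔ t has order 26 in GF(3)[t]/(f), i.e. t^(26/q) ≠ 1 for each prime q | 26.
t^(13) mod f = 1
t^(2) mod f = t².
Since t^(13) = 1, the order of t divides 13 < 26; not primitive.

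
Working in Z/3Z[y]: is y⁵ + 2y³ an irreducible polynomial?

No

Write g(y) = y⁵ + 2y³.
Check for roots in Z/3Z: g(0) = 0 → root; g(1) = 0 → root; g(2) = 0 → root.
g(0) = 0, so (y) divides g(y); g is reducible.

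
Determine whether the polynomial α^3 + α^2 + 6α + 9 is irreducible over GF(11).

Write h(α) = α^3 + α^2 + 6α + 9.
Check each element of GF(11) for a root: h(0)=9, h(1)=6, h(2)=0, h(3)=8, h(4)=3, h(5)=2, h(6)=0, h(7)=3, h(8)=6, h(9)=4, h(10)=3.
h(2) = 0, so (α − 2) divides h(α); h is reducible.

No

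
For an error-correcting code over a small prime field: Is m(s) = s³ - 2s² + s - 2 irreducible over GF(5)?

Check for roots in GF(5): m(0) = 3; m(1) = 3; m(2) = 0 → root; m(3) = 0 → root; m(4) = 4.
m(2) = 0, so (s − 2) divides m(s); m is reducible.

No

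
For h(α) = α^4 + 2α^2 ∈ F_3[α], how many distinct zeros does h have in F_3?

Evaluate at each of the 3 elements of F_3:
h(0) = 0 → root; h(1) = 0 → root; h(2) = 0 → root.
Roots: {0, 1, 2}.

3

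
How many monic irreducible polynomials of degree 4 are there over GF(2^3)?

1008

By the necklace-counting formula, N_8(4) = (1/4) Σ_{d|4} μ(4/d)·8^d.
Divisors of 4: 1, 2, 4; μ(4/d) for each: 0, -1, 1.
Σ = − 8^2 + 8^4 = 4032.
N = 4032/4 = 1008.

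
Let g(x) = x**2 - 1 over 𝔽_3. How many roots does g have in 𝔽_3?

Evaluate at each of the 3 elements of 𝔽_3:
g(0) = 2; g(1) = 0 → root; g(2) = 0 → root.
Roots: {1, 2}.

2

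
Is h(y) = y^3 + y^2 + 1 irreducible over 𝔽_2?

Check for roots in 𝔽_2: h(0) = 1; h(1) = 1.
No roots. A degree-3 polynomial over a field with no linear factor is irreducible.

Yes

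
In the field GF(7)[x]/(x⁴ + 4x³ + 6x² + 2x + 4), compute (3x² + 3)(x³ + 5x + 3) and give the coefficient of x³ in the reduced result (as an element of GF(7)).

6

Multiply in GF(7)[x]: (3x² + 3)·(x³ + 5x + 3) = 3x⁵ + 4x³ + 2x² + x + 2.
Reduce using x⁴ ≡ 3x³ + x² + 5x + 3 (mod x⁴ + 4x³ + 6x² + 2x + 4).
Reduced: 6x³ + 5x² + 6x + 1.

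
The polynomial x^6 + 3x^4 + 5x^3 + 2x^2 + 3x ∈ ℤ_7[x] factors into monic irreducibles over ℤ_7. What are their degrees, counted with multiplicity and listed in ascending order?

1, 1, 1, 1, 2

Write f(x) = x^6 + 3x^4 + 5x^3 + 2x^2 + 3x.
Linear factors from roots: (x), (x + 6), (x + 4).
Complete factorization: f(x) = (x)·(x + 6)·(x + 4)^2·(x^2 + 2).
Factor degrees with multiplicity: 1 + 1 + 1 + 1 + 2 = 6.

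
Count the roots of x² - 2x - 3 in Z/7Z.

Write g(x) = x² - 2x - 3.
Evaluate at each of the 7 elements of Z/7Z:
g(0) = 4; g(1) = 3; g(2) = 4; g(3) = 0 → root; g(4) = 5; g(5) = 5; g(6) = 0 → root.
Roots: {3, 6}.

2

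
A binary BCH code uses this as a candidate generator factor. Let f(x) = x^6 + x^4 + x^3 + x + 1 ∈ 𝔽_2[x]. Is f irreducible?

Check for roots in 𝔽_2: f(0) = 1; f(1) = 1.
No roots, so no linear factors.
Monic irreducibles of degree 2 over GF(2): x^2 + x + 1.
None of them divide f (all give nonzero remainder).
Monic irreducibles of degree 3 over GF(2): x^3 + x + 1, x^3 + x^2 + 1.
None of them divide f (all give nonzero remainder).
No irreducible factor of degree ≤ 3 exists, so f is irreducible over GF(2).

Yes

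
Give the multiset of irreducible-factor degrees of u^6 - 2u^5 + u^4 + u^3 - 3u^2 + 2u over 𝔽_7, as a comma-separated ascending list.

1, 1, 2, 2

Write f(u) = u^6 - 2u^5 + u^4 + u^3 - 3u^2 + 2u.
Linear factors from roots: (u), (u - 1).
Complete factorization: f(u) = (u)·(u - 1)·(u^2 + 2u - 2)·(u^2 - 3u + 1).
Factor degrees with multiplicity: 1 + 1 + 2 + 2 = 6.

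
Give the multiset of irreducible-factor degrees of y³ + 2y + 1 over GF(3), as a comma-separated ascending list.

3

Write g(y) = y³ + 2y + 1.
Roots in GF(3): g(0) = 1; g(1) = 1; g(2) = 1.
Complete factorization: g(y) = (y³ + 2y + 1).
Factor degrees with multiplicity: 3 = 3.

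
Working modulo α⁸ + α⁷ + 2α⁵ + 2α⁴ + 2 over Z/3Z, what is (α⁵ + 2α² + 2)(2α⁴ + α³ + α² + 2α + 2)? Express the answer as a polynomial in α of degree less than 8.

Multiply in Z/3Z[α]: (α⁵ + 2α² + 2)·(2α⁴ + α³ + α² + 2α + 2) = 2α⁹ + α⁸ + α⁷ + α⁵ + α + 1.
Reduce using α⁸ ≡ 2α⁷ + α⁵ + α⁴ + 1 (mod α⁸ + α⁷ + 2α⁵ + 2α⁴ + 2).
Reduced: 2α⁷ + 2α⁶ + 2α⁵ + 2α⁴.

2α^7 + 2α^6 + 2α^5 + 2α^4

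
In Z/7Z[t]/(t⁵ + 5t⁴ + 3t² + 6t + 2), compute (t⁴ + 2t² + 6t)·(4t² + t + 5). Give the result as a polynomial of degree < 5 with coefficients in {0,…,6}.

3t^4 + 3t + 3

Multiply in Z/7Z[t]: (t⁴ + 2t² + 6t)·(4t² + t + 5) = 4t⁶ + t⁵ + 6t⁴ + 5t³ + 2t² + 2t.
Reduce using t⁵ ≡ 2t⁴ + 4t² + t + 5 (mod t⁵ + 5t⁴ + 3t² + 6t + 2).
Reduced: 3t⁴ + 3t + 3.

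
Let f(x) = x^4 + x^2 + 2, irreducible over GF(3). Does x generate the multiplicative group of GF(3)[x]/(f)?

No

|GF(3^4)^×| = 3^4 − 1 = 80. Prime factorization: 80 = 2^4·5.
f is primitive ⇔ x has order 80 in GF(3)[x]/(f), i.e. x^(80/q) ≠ 1 for each prime q | 80.
x^(40) mod f = 2.
x^(16) mod f = 1
Since x^(16) = 1, the order of x divides 16 < 80; not primitive.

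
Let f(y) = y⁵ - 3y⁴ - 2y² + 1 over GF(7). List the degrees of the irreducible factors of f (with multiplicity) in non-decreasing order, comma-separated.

5

Complete factorization: f(y) = (y⁵ - 3y⁴ - 2y² + 1).
Factor degrees with multiplicity: 5 = 5.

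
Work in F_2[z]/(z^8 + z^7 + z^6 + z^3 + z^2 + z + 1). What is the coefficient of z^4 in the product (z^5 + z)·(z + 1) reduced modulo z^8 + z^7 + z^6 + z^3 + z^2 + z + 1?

0

Multiply in F_2[z]: (z^5 + z)·(z + 1) = z^6 + z^5 + z^2 + z.
Reduced: z^6 + z^5 + z^2 + z.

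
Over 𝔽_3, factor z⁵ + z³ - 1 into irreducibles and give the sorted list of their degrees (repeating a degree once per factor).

1, 4

Write h(z) = z⁵ + z³ - 1.
Roots in 𝔽_3: h(0) = 2; h(1) = 1; h(2) = 0 → root.
Linear factors from roots: (z + 1).
Complete factorization: h(z) = (z + 1)·(z⁴ - z³ - z² + z - 1).
Factor degrees with multiplicity: 1 + 4 = 5.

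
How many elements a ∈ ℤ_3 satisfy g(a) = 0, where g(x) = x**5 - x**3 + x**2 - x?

Evaluate at each of the 3 elements of ℤ_3:
g(0) = 0 → root; g(1) = 0 → root; g(2) = 2.
Roots: {0, 1}.

2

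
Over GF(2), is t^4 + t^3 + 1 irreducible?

Write g(t) = t^4 + t^3 + 1.
Check for roots in GF(2): g(0) = 1; g(1) = 1.
No roots, so no linear factors.
Monic irreducibles of degree 2 over GF(2): t^2 + t + 1.
None of them divide g (all give nonzero remainder).
No irreducible factor of degree ≤ 2 exists, so g is irreducible over GF(2).

Yes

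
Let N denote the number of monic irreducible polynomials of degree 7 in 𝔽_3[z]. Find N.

312

The number of monic irreducibles of degree 7 over GF(3) is (1/7)·Σ_{d∣7} μ(7/d) 3^d.
Divisors of 7: 1, 7; μ(7/d) for each: -1, 1.
Σ = − 3^1 + 3^7 = 2184.
N = 2184/7 = 312.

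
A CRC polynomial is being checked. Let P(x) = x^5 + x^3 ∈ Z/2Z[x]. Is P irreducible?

No

Check for roots in Z/2Z: P(0) = 0 → root; P(1) = 0 → root.
P(0) = 0, so (x) divides P(x); P is reducible.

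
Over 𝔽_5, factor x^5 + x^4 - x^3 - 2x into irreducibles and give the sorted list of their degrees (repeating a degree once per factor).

1, 2, 2

Write h(x) = x^5 + x^4 - x^3 - 2x.
Roots in 𝔽_5: h(0) = 0 → root; h(1) = 4; h(2) = 1; h(3) = 1; h(4) = 3.
Linear factors from roots: (x).
Complete factorization: h(x) = (x)·(x^2 + 2x - 1)·(x^2 - x + 2).
Factor degrees with multiplicity: 1 + 2 + 2 = 5.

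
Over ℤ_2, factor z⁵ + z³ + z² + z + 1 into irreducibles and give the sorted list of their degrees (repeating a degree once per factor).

5

Write f(z) = z⁵ + z³ + z² + z + 1.
Roots in ℤ_2: f(0) = 1; f(1) = 1.
Complete factorization: f(z) = (z⁵ + z³ + z² + z + 1).
Factor degrees with multiplicity: 5 = 5.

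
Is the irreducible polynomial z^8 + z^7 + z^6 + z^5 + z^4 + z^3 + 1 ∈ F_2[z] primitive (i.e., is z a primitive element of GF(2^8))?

No

Write f(z) = z^8 + z^7 + z^6 + z^5 + z^4 + z^3 + 1.
|GF(2^8)^×| = 2^8 − 1 = 255. Prime factorization: 255 = 3·5·17.
f is primitive ⇔ z has order 255 in GF(2)[z]/(f), i.e. z^(255/q) ≠ 1 for each prime q | 255.
z^(85) mod f = 1
z^(51) mod f = z^7 + z^5 + z^3 + z^2 + 1.
z^(15) mod f = z^7 + z^6 + z^3 + z + 1.
Since z^(85) = 1, the order of z divides 85 < 255; not primitive.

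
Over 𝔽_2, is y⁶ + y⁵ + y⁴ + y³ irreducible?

Write f(y) = y⁶ + y⁵ + y⁴ + y³.
Check for roots in 𝔽_2: f(0) = 0 → root; f(1) = 0 → root.
f(0) = 0, so (y) divides f(y); f is reducible.

No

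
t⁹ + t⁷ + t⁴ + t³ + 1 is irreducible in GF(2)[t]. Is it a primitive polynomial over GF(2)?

No

Write f(t) = t⁹ + t⁷ + t⁴ + t³ + 1.
|GF(2^9)^×| = 2^9 − 1 = 511. Prime factorization: 511 = 7·73.
f is primitive ⇔ t has order 511 in GF(2)[t]/(f), i.e. t^(511/q) ≠ 1 for each prime q | 511.
t^(73) mod f = 1
t^(7) mod f = t⁷.
Since t^(73) = 1, the order of t divides 73 < 511; not primitive.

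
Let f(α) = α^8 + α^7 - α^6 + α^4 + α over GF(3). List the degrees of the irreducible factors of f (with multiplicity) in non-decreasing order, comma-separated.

Roots in GF(3): f(0) = 0 → root; f(1) = 0 → root; f(2) = 2.
Linear factors from roots: (α), (α - 1).
Complete factorization: f(α) = (α)·(α - 1)·(α^2 - α - 1)·(α^2 + 1)^2.
Factor degrees with multiplicity: 1 + 1 + 2 + 2 + 2 = 8.

1, 1, 2, 2, 2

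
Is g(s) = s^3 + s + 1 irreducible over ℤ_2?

Check for roots in ℤ_2: g(0) = 1; g(1) = 1.
No roots. A degree-3 polynomial over a field with no linear factor is irreducible.

Yes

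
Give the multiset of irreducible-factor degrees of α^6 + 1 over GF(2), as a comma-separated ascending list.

Write g(α) = α^6 + 1.
Roots in GF(2): g(0) = 1; g(1) = 0 → root.
Linear factors from roots: (α + 1).
Complete factorization: g(α) = (α + 1)^2·(α^2 + α + 1)^2.
Factor degrees with multiplicity: 1 + 1 + 2 + 2 = 6.

1, 1, 2, 2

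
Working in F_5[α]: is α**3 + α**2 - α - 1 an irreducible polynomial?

Write m(α) = α**3 + α**2 - α - 1.
Check for roots in F_5: m(0) = 4; m(1) = 0 → root; m(2) = 4; m(3) = 2; m(4) = 0 → root.
m(1) = 0, so (α − 1) divides m(α); m is reducible.

No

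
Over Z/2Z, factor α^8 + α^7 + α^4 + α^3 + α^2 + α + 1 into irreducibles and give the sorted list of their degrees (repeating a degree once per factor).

Write h(α) = α^8 + α^7 + α^4 + α^3 + α^2 + α + 1.
Roots in Z/2Z: h(0) = 1; h(1) = 1.
Complete factorization: h(α) = (α^8 + α^7 + α^4 + α^3 + α^2 + α + 1).
Factor degrees with multiplicity: 8 = 8.

8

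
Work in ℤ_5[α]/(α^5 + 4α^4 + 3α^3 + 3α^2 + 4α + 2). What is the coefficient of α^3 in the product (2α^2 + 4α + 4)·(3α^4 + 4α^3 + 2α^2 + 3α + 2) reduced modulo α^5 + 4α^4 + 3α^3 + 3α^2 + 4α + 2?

4

Multiply in ℤ_5[α]: (2α^2 + 4α + 4)·(3α^4 + 4α^3 + 2α^2 + 3α + 2) = α^6 + 2α^4 + 4α^2 + 3.
Reduce using α^5 ≡ α^4 + 2α^3 + 2α^2 + α + 3 (mod α^5 + 4α^4 + 3α^3 + 3α^2 + 4α + 2).
Reduced: 4α^3 + 2α^2 + 4α + 1.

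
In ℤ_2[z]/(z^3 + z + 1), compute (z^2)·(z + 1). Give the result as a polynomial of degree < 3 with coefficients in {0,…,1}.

z^2 + z + 1

Multiply in ℤ_2[z]: (z^2)·(z + 1) = z^3 + z^2.
Reduce using z^3 ≡ z + 1 (mod z^3 + z + 1).
Reduced: z^2 + z + 1.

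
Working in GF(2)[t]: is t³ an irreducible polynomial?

No

Write m(t) = t³.
Check for roots in GF(2): m(0) = 0 → root; m(1) = 1.
m(0) = 0, so (t) divides m(t); m is reducible.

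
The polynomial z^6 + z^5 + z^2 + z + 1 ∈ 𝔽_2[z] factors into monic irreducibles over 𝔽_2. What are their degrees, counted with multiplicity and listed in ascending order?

Write h(z) = z^6 + z^5 + z^2 + z + 1.
Roots in 𝔽_2: h(0) = 1; h(1) = 1.
Complete factorization: h(z) = (z^6 + z^5 + z^2 + z + 1).
Factor degrees with multiplicity: 6 = 6.

6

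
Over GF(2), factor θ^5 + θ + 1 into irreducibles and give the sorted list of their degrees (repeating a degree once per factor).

2, 3

Write g(θ) = θ^5 + θ + 1.
Roots in GF(2): g(0) = 1; g(1) = 1.
Complete factorization: g(θ) = (θ^2 + θ + 1)·(θ^3 + θ^2 + 1).
Factor degrees with multiplicity: 2 + 3 = 5.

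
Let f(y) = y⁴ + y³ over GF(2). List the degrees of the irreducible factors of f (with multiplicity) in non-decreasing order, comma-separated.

1, 1, 1, 1

Roots in GF(2): f(0) = 0 → root; f(1) = 0 → root.
Linear factors from roots: (y), (y + 1).
Complete factorization: f(y) = (y + 1)·(y)^3.
Factor degrees with multiplicity: 1 + 1 + 1 + 1 = 4.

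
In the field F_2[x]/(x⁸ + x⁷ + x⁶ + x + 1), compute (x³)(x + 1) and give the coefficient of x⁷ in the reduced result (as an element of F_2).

Multiply in F_2[x]: (x³)·(x + 1) = x⁴ + x³.
Reduced: x⁴ + x³.

0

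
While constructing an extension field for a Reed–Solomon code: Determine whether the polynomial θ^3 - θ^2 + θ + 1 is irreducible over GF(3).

Yes

Write h(θ) = θ^3 - θ^2 + θ + 1.
Check for roots in GF(3): h(0) = 1; h(1) = 2; h(2) = 1.
No roots. A degree-3 polynomial over a field with no linear factor is irreducible.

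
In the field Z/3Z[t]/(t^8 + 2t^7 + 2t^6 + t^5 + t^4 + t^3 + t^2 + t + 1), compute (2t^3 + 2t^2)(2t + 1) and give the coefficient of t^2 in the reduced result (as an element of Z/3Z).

2

Multiply in Z/3Z[t]: (2t^3 + 2t^2)·(2t + 1) = t^4 + 2t^2.
Reduced: t^4 + 2t^2.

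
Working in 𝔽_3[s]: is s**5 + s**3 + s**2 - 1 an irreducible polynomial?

Yes

Write P(s) = s**5 + s**3 + s**2 - 1.
Check for roots in 𝔽_3: P(0) = 2; P(1) = 2; P(2) = 1.
No roots, so no linear factors.
Monic irreducibles of degree 2 over GF(3): s**2 + 1, s**2 + s - 1, s**2 - s - 1.
None of them divide P (all give nonzero remainder).
No irreducible factor of degree ≤ 2 exists, so P is irreducible over GF(3).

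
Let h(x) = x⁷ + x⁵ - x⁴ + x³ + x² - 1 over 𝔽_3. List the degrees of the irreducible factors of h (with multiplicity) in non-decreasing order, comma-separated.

7

Roots in 𝔽_3: h(0) = 2; h(1) = 2; h(2) = 2.
Complete factorization: h(x) = (x⁷ + x⁵ - x⁴ + x³ + x² - 1).
Factor degrees with multiplicity: 7 = 7.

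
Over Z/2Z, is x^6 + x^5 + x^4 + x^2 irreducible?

No

Write f(x) = x^6 + x^5 + x^4 + x^2.
Check for roots in Z/2Z: f(0) = 0 → root; f(1) = 0 → root.
f(0) = 0, so (x) divides f(x); f is reducible.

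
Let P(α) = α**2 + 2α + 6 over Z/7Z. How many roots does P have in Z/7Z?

Evaluate at each of the 7 elements of Z/7Z:
P(0) = 6; P(1) = 2; P(2) = 0 → root; P(3) = 0 → root; P(4) = 2; P(5) = 6; P(6) = 5.
Roots: {2, 3}.

2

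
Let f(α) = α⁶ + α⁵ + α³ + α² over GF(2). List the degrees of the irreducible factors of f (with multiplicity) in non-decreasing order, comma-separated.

1, 1, 1, 1, 2

Roots in GF(2): f(0) = 0 → root; f(1) = 0 → root.
Linear factors from roots: (α), (α + 1).
Complete factorization: f(α) = (α)^2·(α + 1)^2·(α² + α + 1).
Factor degrees with multiplicity: 1 + 1 + 1 + 1 + 2 = 6.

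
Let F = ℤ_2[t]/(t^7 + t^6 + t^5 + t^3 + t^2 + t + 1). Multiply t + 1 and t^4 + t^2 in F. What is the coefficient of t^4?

1

Multiply in ℤ_2[t]: (t + 1)·(t^4 + t^2) = t^5 + t^4 + t^3 + t^2.
Reduced: t^5 + t^4 + t^3 + t^2.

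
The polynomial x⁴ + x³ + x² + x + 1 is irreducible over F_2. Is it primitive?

Write f(x) = x⁴ + x³ + x² + x + 1.
|GF(2^4)^×| = 2^4 − 1 = 15. Prime factorization: 15 = 3·5.
f is primitive ⇔ x has order 15 in GF(2)[x]/(f), i.e. x^(15/q) ≠ 1 for each prime q | 15.
x^(5) mod f = 1
x^(3) mod f = x³.
Since x^(5) = 1, the order of x divides 5 < 15; not primitive.

No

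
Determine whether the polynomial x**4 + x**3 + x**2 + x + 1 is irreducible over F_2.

Write h(x) = x**4 + x**3 + x**2 + x + 1.
Check for roots in F_2: h(0) = 1; h(1) = 1.
No roots, so no linear factors.
Monic irreducibles of degree 2 over GF(2): x**2 + x + 1.
None of them divide h (all give nonzero remainder).
No irreducible factor of degree ≤ 2 exists, so h is irreducible over GF(2).

Yes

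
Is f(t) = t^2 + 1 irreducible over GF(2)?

Check for roots in GF(2): f(0) = 1; f(1) = 0 → root.
f(1) = 0, so (t − 1) divides f(t); f is reducible.

No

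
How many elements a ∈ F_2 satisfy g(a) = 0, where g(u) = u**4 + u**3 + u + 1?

Evaluate at each of the 2 elements of F_2:
g(0) = 1; g(1) = 0 → root.
Roots: {1}.

1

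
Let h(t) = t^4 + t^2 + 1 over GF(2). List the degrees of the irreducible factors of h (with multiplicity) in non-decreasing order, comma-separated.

Roots in GF(2): h(0) = 1; h(1) = 1.
Complete factorization: h(t) = (t^2 + t + 1)^2.
Factor degrees with multiplicity: 2 + 2 = 4.

2, 2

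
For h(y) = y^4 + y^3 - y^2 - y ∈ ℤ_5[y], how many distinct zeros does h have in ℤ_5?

Evaluate at each of the 5 elements of ℤ_5:
h(0) = 0 → root; h(1) = 0 → root; h(2) = 3; h(3) = 1; h(4) = 0 → root.
Roots: {0, 1, 4}.

3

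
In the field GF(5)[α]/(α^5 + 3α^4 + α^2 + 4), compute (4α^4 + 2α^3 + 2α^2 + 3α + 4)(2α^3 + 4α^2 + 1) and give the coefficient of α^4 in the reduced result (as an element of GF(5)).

3

Multiply in GF(5)[α]: (4α^4 + 2α^3 + 2α^2 + 3α + 4)·(2α^3 + 4α^2 + 1) = 3α^7 + 2α^5 + 3α^4 + 2α^3 + 3α^2 + 3α + 4.
Reduce using α^5 ≡ 2α^4 + 4α^2 + 1 (mod α^5 + 3α^4 + α^2 + 4).
Reduced: 3α^4 + α^3 + 2α^2 + 4α + 3.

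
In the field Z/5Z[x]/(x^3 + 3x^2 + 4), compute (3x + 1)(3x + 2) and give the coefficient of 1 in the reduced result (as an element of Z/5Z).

Multiply in Z/5Z[x]: (3x + 1)·(3x + 2) = 4x^2 + 4x + 2.
Reduced: 4x^2 + 4x + 2.

2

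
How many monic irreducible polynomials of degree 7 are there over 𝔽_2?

18

Gauss's count: N_{2}(7) = (1/7) Σ_{d|7} μ(7/d)·2^d.
Divisors of 7: 1, 7; μ(7/d) for each: -1, 1.
Σ = − 2^1 + 2^7 = 126.
N = 126/7 = 18.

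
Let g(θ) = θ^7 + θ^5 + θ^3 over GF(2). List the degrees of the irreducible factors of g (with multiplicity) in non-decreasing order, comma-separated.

Roots in GF(2): g(0) = 0 → root; g(1) = 1.
Linear factors from roots: (θ).
Complete factorization: g(θ) = (θ)^3·(θ^2 + θ + 1)^2.
Factor degrees with multiplicity: 1 + 1 + 1 + 2 + 2 = 7.

1, 1, 1, 2, 2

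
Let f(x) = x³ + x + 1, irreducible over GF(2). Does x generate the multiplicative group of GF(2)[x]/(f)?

|GF(2^3)^×| = 2^3 − 1 = 7. Prime factorization: 7 = 7.
f is primitive ⇔ x has order 7 in GF(2)[x]/(f), i.e. x^(7/q) ≠ 1 for each prime q | 7.
x^(1) mod f = x.
None equal 1, so x has full order 7; f is primitive.

Yes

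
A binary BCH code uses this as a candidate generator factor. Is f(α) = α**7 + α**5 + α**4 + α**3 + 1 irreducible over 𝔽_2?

Check for roots in 𝔽_2: f(0) = 1; f(1) = 1.
No roots, so no linear factors.
Monic irreducibles of degree 2 over GF(2): α**2 + α + 1.
None of them divide f (all give nonzero remainder).
Monic irreducibles of degree 3 over GF(2): α**3 + α + 1, α**3 + α**2 + 1.
None of them divide f (all give nonzero remainder).
No irreducible factor of degree ≤ 3 exists, so f is irreducible over GF(2).

Yes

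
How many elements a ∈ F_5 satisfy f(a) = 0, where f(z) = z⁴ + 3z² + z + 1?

0

Evaluate at each of the 5 elements of F_5:
f(0) = 1; f(1) = 1; f(2) = 1; f(3) = 2; f(4) = 4.
No element is a root.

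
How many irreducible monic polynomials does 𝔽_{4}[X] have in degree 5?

204

x^(4^5) − x is the product of all monic irreducibles of degree dividing 5; Möbius inversion gives N = (1/5) Σ μ(5/d)·4^d.
Divisors of 5: 1, 5; μ(5/d) for each: -1, 1.
Σ = − 4^1 + 4^5 = 1020.
N = 1020/5 = 204.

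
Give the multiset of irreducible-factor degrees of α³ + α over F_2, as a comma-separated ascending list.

Write g(α) = α³ + α.
Roots in F_2: g(0) = 0 → root; g(1) = 0 → root.
Linear factors from roots: (α), (α + 1).
Complete factorization: g(α) = (α)·(α + 1)^2.
Factor degrees with multiplicity: 1 + 1 + 1 = 3.

1, 1, 1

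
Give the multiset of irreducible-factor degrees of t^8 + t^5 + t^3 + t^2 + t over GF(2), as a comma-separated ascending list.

Write g(t) = t^8 + t^5 + t^3 + t^2 + t.
Roots in GF(2): g(0) = 0 → root; g(1) = 1.
Linear factors from roots: (t).
Complete factorization: g(t) = (t)·(t^2 + t + 1)^2·(t^3 + t + 1).
Factor degrees with multiplicity: 1 + 2 + 2 + 3 = 8.

1, 2, 2, 3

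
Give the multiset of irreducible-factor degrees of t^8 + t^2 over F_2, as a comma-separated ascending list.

1, 1, 1, 1, 2, 2

Write f(t) = t^8 + t^2.
Roots in F_2: f(0) = 0 → root; f(1) = 0 → root.
Linear factors from roots: (t), (t + 1).
Complete factorization: f(t) = (t)^2·(t + 1)^2·(t^2 + t + 1)^2.
Factor degrees with multiplicity: 1 + 1 + 1 + 1 + 2 + 2 = 8.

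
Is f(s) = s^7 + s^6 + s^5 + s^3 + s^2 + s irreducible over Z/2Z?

Check for roots in Z/2Z: f(0) = 0 → root; f(1) = 0 → root.
f(0) = 0, so (s) divides f(s); f is reducible.

No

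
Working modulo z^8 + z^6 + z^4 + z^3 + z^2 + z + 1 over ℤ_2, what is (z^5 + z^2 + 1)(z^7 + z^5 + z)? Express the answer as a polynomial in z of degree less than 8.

z^6 + z^5 + z^4 + z^3 + z + 1

Multiply in ℤ_2[z]: (z^5 + z^2 + 1)·(z^7 + z^5 + z) = z^12 + z^10 + z^9 + z^6 + z^5 + z^3 + z.
Reduce using z^8 ≡ z^6 + z^4 + z^3 + z^2 + z + 1 (mod z^8 + z^6 + z^4 + z^3 + z^2 + z + 1).
Reduced: z^6 + z^5 + z^4 + z^3 + z + 1.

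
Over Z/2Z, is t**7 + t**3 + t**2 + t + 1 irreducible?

Write P(t) = t**7 + t**3 + t**2 + t + 1.
Check for roots in Z/2Z: P(0) = 1; P(1) = 1.
No roots, so no linear factors.
Monic irreducibles of degree 2 over GF(2): t**2 + t + 1.
None of them divide P (all give nonzero remainder).
Monic irreducibles of degree 3 over GF(2): t**3 + t + 1, t**3 + t**2 + 1.
None of them divide P (all give nonzero remainder).
No irreducible factor of degree ≤ 3 exists, so P is irreducible over GF(2).

Yes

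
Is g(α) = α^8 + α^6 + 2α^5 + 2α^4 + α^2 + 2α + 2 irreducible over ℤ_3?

No

Check for roots in ℤ_3: g(0) = 2; g(1) = 2; g(2) = 0 → root.
g(2) = 0, so (α − 2) divides g(α); g is reducible.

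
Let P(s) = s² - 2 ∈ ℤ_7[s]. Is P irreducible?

Check for roots in ℤ_7: P(0) = 5; P(1) = 6; P(2) = 2; P(3) = 0 → root; P(4) = 0 → root; P(5) = 2; P(6) = 6.
P(3) = 0, so (s − 3) divides P(s); P is reducible.

No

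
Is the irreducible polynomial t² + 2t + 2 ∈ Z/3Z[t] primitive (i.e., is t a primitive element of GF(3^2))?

Write f(t) = t² + 2t + 2.
|GF(3^2)^×| = 3^2 − 1 = 8. Prime factorization: 8 = 2^3.
f is primitive ⇔ t has order 8 in GF(3)[t]/(f), i.e. t^(8/q) ≠ 1 for each prime q | 8.
t^(4) mod f = 2.
None equal 1, so t has full order 8; f is primitive.

Yes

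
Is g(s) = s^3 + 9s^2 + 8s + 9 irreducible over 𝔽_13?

No

Check each element of 𝔽_13 for a root: g(0)=9, g(1)=1, g(2)=4, g(3)=11, g(4)=2, g(5)=9, g(6)=12, g(7)=4, g(8)=4, g(9)=5, g(10)=0, g(11)=8, g(12)=9.
g(10) = 0, so (s − 10) divides g(s); g is reducible.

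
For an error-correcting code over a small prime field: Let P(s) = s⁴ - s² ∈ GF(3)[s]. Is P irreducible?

No

Check for roots in GF(3): P(0) = 0 → root; P(1) = 0 → root; P(2) = 0 → root.
P(0) = 0, so (s) divides P(s); P is reducible.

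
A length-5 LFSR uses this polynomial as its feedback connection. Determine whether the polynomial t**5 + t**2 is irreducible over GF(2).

Write f(t) = t**5 + t**2.
Check for roots in GF(2): f(0) = 0 → root; f(1) = 0 → root.
f(0) = 0, so (t) divides f(t); f is reducible.

No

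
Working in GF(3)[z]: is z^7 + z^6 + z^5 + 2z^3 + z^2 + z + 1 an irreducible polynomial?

Write h(z) = z^7 + z^6 + z^5 + 2z^3 + z^2 + z + 1.
Check for roots in GF(3): h(0) = 1; h(1) = 2; h(2) = 1.
No roots, so no linear factors.
Monic irreducibles of degree 2 over GF(3): z^2 + 1, z^2 + z + 2, z^2 + 2z + 2.
None of them divide h (all give nonzero remainder).
Degree-3 irreducible divisors: test the 8 monic irreducibles of degree 3 over GF(3).
None of them divide h (all give nonzero remainder).
No irreducible factor of degree ≤ 3 exists, so h is irreducible over GF(3).

Yes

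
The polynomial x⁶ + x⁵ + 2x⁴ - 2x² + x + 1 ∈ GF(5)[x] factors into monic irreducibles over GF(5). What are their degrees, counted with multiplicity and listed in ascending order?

1, 1, 2, 2

Write g(x) = x⁶ + x⁵ + 2x⁴ - 2x² + x + 1.
Roots in GF(5): g(0) = 1; g(1) = 4; g(2) = 3; g(3) = 0 → root; g(4) = 0 → root.
Linear factors from roots: (x + 2), (x + 1).
Complete factorization: g(x) = (x + 1)·(x + 2)·(x² + 2)·(x² - 2x - 1).
Factor degrees with multiplicity: 1 + 1 + 2 + 2 = 6.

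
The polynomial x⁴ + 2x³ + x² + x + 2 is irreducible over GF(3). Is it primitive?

Yes

Write f(x) = x⁴ + 2x³ + x² + x + 2.
|GF(3^4)^×| = 3^4 − 1 = 80. Prime factorization: 80 = 2^4·5.
f is primitive ⇔ x has order 80 in GF(3)[x]/(f), i.e. x^(80/q) ≠ 1 for each prime q | 80.
x^(40) mod f = 2.
x^(16) mod f = x³ + 1.
None equal 1, so x has full order 80; f is primitive.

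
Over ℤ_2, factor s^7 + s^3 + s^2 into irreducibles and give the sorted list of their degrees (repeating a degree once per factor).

Write h(s) = s^7 + s^3 + s^2.
Roots in ℤ_2: h(0) = 0 → root; h(1) = 1.
Linear factors from roots: (s).
Complete factorization: h(s) = (s)^2·(s^2 + s + 1)·(s^3 + s^2 + 1).
Factor degrees with multiplicity: 1 + 1 + 2 + 3 = 7.

1, 1, 2, 3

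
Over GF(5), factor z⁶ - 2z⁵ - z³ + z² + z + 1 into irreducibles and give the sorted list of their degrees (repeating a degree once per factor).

Write g(z) = z⁶ - 2z⁵ - z³ + z² + z + 1.
Roots in GF(5): g(0) = 1; g(1) = 1; g(2) = 4; g(3) = 4; g(4) = 0 → root.
Linear factors from roots: (z + 1).
Complete factorization: g(z) = (z + 1)^2·(z² - 2z - 1)^2.
Factor degrees with multiplicity: 1 + 1 + 2 + 2 = 6.

1, 1, 2, 2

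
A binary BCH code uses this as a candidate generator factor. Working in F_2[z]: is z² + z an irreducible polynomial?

Write m(z) = z² + z.
Check for roots in F_2: m(0) = 0 → root; m(1) = 0 → root.
m(0) = 0, so (z) divides m(z); m is reducible.

No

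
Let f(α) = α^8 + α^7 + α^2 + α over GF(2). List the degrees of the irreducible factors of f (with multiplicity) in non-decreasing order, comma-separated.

1, 1, 1, 1, 2, 2

Roots in GF(2): f(0) = 0 → root; f(1) = 0 → root.
Linear factors from roots: (α), (α + 1).
Complete factorization: f(α) = (α)·(α + 1)^3·(α^2 + α + 1)^2.
Factor degrees with multiplicity: 1 + 1 + 1 + 1 + 2 + 2 = 8.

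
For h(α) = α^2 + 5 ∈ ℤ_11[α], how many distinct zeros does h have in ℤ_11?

Evaluate at each of the 11 elements of ℤ_11:
h(0) = 5; h(1) = 6; h(2) = 9; h(3) = 3; h(4) = 10; h(5) = 8; h(6) = 8; h(7) = 10; h(8) = 3; h(9) = 9; h(10) = 6.
No element is a root.

0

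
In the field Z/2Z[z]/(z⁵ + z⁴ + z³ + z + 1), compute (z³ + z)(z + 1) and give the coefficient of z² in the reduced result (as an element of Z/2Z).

1

Multiply in Z/2Z[z]: (z³ + z)·(z + 1) = z⁴ + z³ + z² + z.
Reduced: z⁴ + z³ + z² + z.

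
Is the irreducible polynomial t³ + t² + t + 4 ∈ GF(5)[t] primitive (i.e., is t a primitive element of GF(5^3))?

Write f(t) = t³ + t² + t + 4.
|GF(5^3)^×| = 5^3 − 1 = 124. Prime factorization: 124 = 2^2·31.
f is primitive ⇔ t has order 124 in GF(5)[t]/(f), i.e. t^(124/q) ≠ 1 for each prime q | 124.
t^(62) mod f = 1
t^(4) mod f = 2t + 4.
Since t^(62) = 1, the order of t divides 62 < 124; not primitive.

No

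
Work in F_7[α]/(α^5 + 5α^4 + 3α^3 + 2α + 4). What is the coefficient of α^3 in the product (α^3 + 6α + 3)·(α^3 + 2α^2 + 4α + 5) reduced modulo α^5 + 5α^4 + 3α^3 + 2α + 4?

Multiply in F_7[α]: (α^3 + 6α + 3)·(α^3 + 2α^2 + 4α + 5) = α^6 + 2α^5 + 3α^4 + 6α^3 + 2α^2 + 1.
Reduce using α^5 ≡ 2α^4 + 4α^3 + 5α + 3 (mod α^5 + 5α^4 + 3α^3 + 2α + 4).
Reduced: α^4 + α^3 + 2α + 6.

1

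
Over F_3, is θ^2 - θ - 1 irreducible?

Write h(θ) = θ^2 - θ - 1.
Check for roots in F_3: h(0) = 2; h(1) = 2; h(2) = 1.
No roots. A degree-2 polynomial over a field with no linear factor is irreducible.

Yes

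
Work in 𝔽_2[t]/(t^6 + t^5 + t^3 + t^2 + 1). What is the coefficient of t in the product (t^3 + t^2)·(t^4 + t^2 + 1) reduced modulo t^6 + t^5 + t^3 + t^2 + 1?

1

Multiply in 𝔽_2[t]: (t^3 + t^2)·(t^4 + t^2 + 1) = t^7 + t^6 + t^5 + t^4 + t^3 + t^2.
Reduce using t^6 ≡ t^5 + t^3 + t^2 + 1 (mod t^6 + t^5 + t^3 + t^2 + 1).
Reduced: t^5 + t^2 + t.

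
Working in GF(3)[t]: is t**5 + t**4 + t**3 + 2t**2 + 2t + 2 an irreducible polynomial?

No

Write h(t) = t**5 + t**4 + t**3 + 2t**2 + 2t + 2.
Check for roots in GF(3): h(0) = 2; h(1) = 0 → root; h(2) = 1.
h(1) = 0, so (t − 1) divides h(t); h is reducible.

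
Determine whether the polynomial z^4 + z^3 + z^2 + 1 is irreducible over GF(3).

Yes

Write g(z) = z^4 + z^3 + z^2 + 1.
Check for roots in GF(3): g(0) = 1; g(1) = 1; g(2) = 2.
No roots, so no linear factors.
Monic irreducibles of degree 2 over GF(3): z^2 + 1, z^2 + z + 2, z^2 + 2z + 2.
None of them divide g (all give nonzero remainder).
No irreducible factor of degree ≤ 2 exists, so g is irreducible over GF(3).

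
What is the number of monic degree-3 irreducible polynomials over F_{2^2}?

x^(4^3) − x is the product of all monic irreducibles of degree dividing 3; Möbius inversion gives N = (1/3) Σ μ(3/d)·4^d.
Divisors of 3: 1, 3; μ(3/d) for each: -1, 1.
Σ = − 4^1 + 4^3 = 60.
N = 60/3 = 20.

20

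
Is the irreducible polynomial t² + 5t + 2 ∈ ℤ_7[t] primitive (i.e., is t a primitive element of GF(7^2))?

Write f(t) = t² + 5t + 2.
|GF(7^2)^×| = 7^2 − 1 = 48. Prime factorization: 48 = 2^4·3.
f is primitive ⇔ t has order 48 in GF(7)[t]/(f), i.e. t^(48/q) ≠ 1 for each prime q | 48.
t^(24) mod f = 1
t^(16) mod f = 4.
Since t^(24) = 1, the order of t divides 24 < 48; not primitive.

No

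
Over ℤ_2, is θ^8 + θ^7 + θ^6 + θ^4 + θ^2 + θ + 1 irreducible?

Yes

Write f(θ) = θ^8 + θ^7 + θ^6 + θ^4 + θ^2 + θ + 1.
Check for roots in ℤ_2: f(0) = 1; f(1) = 1.
No roots, so no linear factors.
Monic irreducibles of degree 2 over GF(2): θ^2 + θ + 1.
None of them divide f (all give nonzero remainder).
Monic irreducibles of degree 3 over GF(2): θ^3 + θ + 1, θ^3 + θ^2 + 1.
None of them divide f (all give nonzero remainder).
Monic irreducibles of degree 4 over GF(2): θ^4 + θ + 1, θ^4 + θ^3 + 1, θ^4 + θ^3 + θ^2 + θ + 1.
None of them divide f (all give nonzero remainder).
No irreducible factor of degree ≤ 4 exists, so f is irreducible over GF(2).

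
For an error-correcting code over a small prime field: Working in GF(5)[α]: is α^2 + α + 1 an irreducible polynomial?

Write m(α) = α^2 + α + 1.
Check for roots in GF(5): m(0) = 1; m(1) = 3; m(2) = 2; m(3) = 3; m(4) = 1.
No roots. A degree-2 polynomial over a field with no linear factor is irreducible.

Yes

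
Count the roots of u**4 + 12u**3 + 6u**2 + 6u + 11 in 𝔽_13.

3

Write f(u) = u**4 + 12u**3 + 6u**2 + 6u + 11.
Evaluate at each of the 13 elements of 𝔽_13:
f(0) = 11; f(1) = 10; f(2) = 3; f(3) = 7; f(4) = 11; f(5) = 2; f(6) = 4; f(7) = 0 → root; f(8) = 10; f(9) = 0 → root; f(10) = 12; f(11) = 8; f(12) = 0 → root.
Roots: {7, 9, 12}.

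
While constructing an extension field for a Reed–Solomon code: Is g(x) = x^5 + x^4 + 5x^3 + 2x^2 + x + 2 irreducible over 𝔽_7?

No

Check for roots in 𝔽_7: g(0) = 2; g(1) = 5; g(2) = 2; g(3) = 6; g(4) = 0 → root; g(5) = 1; g(6) = 5.
g(4) = 0, so (x − 4) divides g(x); g is reducible.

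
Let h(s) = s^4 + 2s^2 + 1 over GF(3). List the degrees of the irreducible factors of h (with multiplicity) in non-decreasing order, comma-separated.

2, 2

Roots in GF(3): h(0) = 1; h(1) = 1; h(2) = 1.
Complete factorization: h(s) = (s^2 + 1)^2.
Factor degrees with multiplicity: 2 + 2 = 4.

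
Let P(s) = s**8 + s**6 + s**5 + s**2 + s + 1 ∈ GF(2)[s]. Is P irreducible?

No

Check for roots in GF(2): P(0) = 1; P(1) = 0 → root.
P(1) = 0, so (s − 1) divides P(s); P is reducible.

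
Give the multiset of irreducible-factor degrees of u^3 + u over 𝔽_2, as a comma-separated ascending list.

Write h(u) = u^3 + u.
Roots in 𝔽_2: h(0) = 0 → root; h(1) = 0 → root.
Linear factors from roots: (u), (u + 1).
Complete factorization: h(u) = (u)·(u + 1)^2.
Factor degrees with multiplicity: 1 + 1 + 1 = 3.

1, 1, 1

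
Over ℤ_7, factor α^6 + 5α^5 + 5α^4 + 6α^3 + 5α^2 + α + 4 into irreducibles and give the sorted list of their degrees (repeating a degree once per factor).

1, 1, 4

Write g(α) = α^6 + 5α^5 + 5α^4 + 6α^3 + 5α^2 + α + 4.
Linear factors from roots: (α + 5), (α + 2).
Complete factorization: g(α) = (α + 2)·(α + 5)·(α^4 + 5α^3 + 2α^2 + 5α + 6).
Factor degrees with multiplicity: 1 + 1 + 4 = 6.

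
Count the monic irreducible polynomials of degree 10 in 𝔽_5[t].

976248

The number of monic irreducibles of degree 10 over GF(5) is (1/10)·Σ_{d∣10} μ(10/d) 5^d.
Divisors of 10: 1, 2, 5, 10; μ(10/d) for each: 1, -1, -1, 1.
Σ = 5^1 − 5^2 − 5^5 + 5^10 = 9762480.
N = 9762480/10 = 976248.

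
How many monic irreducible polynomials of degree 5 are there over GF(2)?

6

The number of monic irreducibles of degree 5 over GF(2) is (1/5)·Σ_{d∣5} μ(5/d) 2^d.
Divisors of 5: 1, 5; μ(5/d) for each: -1, 1.
Σ = − 2^1 + 2^5 = 30.
N = 30/5 = 6.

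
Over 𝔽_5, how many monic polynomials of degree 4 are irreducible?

150

By the necklace-counting formula, N_5(4) = (1/4) Σ_{d|4} μ(4/d)·5^d.
Divisors of 4: 1, 2, 4; μ(4/d) for each: 0, -1, 1.
Σ = − 5^2 + 5^4 = 600.
N = 600/4 = 150.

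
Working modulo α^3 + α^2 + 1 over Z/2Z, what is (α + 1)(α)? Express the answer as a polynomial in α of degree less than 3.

α^2 + α

Multiply in Z/2Z[α]: (α + 1)·(α) = α^2 + α.
Reduced: α^2 + α.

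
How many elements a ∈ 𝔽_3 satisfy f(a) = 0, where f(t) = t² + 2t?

Evaluate at each of the 3 elements of 𝔽_3:
f(0) = 0 → root; f(1) = 0 → root; f(2) = 2.
Roots: {0, 1}.

2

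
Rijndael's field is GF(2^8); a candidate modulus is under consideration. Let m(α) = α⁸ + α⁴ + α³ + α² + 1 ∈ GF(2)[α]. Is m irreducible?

Yes

Check for roots in GF(2): m(0) = 1; m(1) = 1.
No roots, so no linear factors.
Monic irreducibles of degree 2 over GF(2): α² + α + 1.
None of them divide m (all give nonzero remainder).
Monic irreducibles of degree 3 over GF(2): α³ + α + 1, α³ + α² + 1.
None of them divide m (all give nonzero remainder).
Monic irreducibles of degree 4 over GF(2): α⁴ + α + 1, α⁴ + α³ + 1, α⁴ + α³ + α² + α + 1.
None of them divide m (all give nonzero remainder).
No irreducible factor of degree ≤ 4 exists, so m is irreducible over GF(2).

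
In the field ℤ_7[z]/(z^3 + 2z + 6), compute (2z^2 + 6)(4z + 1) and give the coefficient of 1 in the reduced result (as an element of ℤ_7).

Multiply in ℤ_7[z]: (2z^2 + 6)·(4z + 1) = z^3 + 2z^2 + 3z + 6.
Reduce using z^3 ≡ 5z + 1 (mod z^3 + 2z + 6).
Reduced: 2z^2 + z.

0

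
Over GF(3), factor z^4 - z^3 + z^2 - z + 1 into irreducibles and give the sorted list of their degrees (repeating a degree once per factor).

Write h(z) = z^4 - z^3 + z^2 - z + 1.
Roots in GF(3): h(0) = 1; h(1) = 1; h(2) = 2.
Complete factorization: h(z) = (z^4 - z^3 + z^2 - z + 1).
Factor degrees with multiplicity: 4 = 4.

4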